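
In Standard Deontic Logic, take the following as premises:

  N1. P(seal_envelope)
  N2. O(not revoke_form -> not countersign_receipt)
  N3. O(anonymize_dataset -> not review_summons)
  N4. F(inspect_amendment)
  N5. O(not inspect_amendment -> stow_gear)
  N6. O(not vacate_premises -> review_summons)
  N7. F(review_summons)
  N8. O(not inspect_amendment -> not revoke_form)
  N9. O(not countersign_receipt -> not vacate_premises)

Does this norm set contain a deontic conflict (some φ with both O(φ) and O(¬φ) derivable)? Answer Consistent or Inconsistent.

F(review_summons) at premise 7 means O(not review_summons).
Premise 6, O(not vacate_premises -> review_summons), contraposes to O(not review_summons -> vacate_premises); with O(not review_summons) we get O(vacate_premises).
Premise 9, O(not countersign_receipt -> not vacate_premises), contraposes to O(vacate_premises -> countersign_receipt); with O(vacate_premises) we get O(countersign_receipt).
Premise 2, O(not revoke_form -> not countersign_receipt), contraposes to O(countersign_receipt -> revoke_form); with O(countersign_receipt) we get O(revoke_form).
Premise 8 is O(not inspect_amendment -> not revoke_form); contrapositively O(revoke_form -> inspect_amendment). Since O(revoke_form) holds, K gives O(inspect_amendment).
But premise 4, F(inspect_amendment), means O(not inspect_amendment).
We now have both O(inspect_amendment) and O(not inspect_amendment) — inspect_amendment is simultaneously obligatory and forbidden, violating the D-axiom.

Inconsistent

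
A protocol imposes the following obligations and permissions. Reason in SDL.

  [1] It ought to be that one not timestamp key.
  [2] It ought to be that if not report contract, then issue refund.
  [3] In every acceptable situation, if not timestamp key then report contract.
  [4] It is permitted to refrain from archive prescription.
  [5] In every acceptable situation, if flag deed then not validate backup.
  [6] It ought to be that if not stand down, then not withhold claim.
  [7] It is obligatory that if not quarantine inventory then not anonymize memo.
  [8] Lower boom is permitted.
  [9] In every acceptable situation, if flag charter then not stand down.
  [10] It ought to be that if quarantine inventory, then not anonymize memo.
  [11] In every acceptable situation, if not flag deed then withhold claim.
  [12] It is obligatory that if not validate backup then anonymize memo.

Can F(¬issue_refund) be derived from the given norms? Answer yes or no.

No

Premise 2 is O(¬report_contract → issue_refund), but O(¬report_contract) is not derivable from the premises, so it does not yield O(issue_refund).
No other premise forces O(issue_refund). An ideal world satisfying every premise can still have ¬issue_refund true, so F(¬issue_refund) is not derivable.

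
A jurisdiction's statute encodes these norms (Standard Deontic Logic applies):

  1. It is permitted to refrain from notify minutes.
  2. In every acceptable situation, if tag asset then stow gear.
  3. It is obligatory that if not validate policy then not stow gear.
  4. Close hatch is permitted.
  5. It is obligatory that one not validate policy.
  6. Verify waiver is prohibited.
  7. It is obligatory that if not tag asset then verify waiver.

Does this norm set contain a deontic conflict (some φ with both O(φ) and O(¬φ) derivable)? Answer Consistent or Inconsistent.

Inconsistent

Premise 5 gives O(¬validate_policy).
Applying K to premise 3 (O(¬validate_policy → ¬stow_gear)) and O(¬validate_policy) yields O(¬stow_gear).
The contrapositive of premise 2 (O(tag_asset → stow_gear)) is O(¬stow_gear → ¬tag_asset), and O(¬stow_gear) is already established, so O(¬tag_asset).
Applying K to premise 7 (O(¬tag_asset → verify_waiver)) and O(¬tag_asset) yields O(verify_waiver).
But premise 6, F(verify_waiver), means O(¬verify_waiver).
We now have both O(verify_waiver) and O(¬verify_waiver) — verify_waiver is simultaneously obligatory and forbidden, violating the D-axiom.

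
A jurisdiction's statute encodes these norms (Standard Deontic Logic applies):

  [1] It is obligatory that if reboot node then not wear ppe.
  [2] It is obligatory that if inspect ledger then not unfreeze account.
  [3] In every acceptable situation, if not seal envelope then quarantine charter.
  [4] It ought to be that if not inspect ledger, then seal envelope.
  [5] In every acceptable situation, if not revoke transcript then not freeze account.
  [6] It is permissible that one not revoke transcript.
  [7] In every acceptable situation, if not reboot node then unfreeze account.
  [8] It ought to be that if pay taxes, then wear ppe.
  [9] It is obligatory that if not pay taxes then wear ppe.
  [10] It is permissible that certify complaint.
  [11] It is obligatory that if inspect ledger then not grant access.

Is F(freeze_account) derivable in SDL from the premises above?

No

Premise 5 is O(¬revoke_transcript → ¬freeze_account), but O(¬revoke_transcript) is not derivable from the premises (the permission P(¬revoke_transcript) asserts only ¬O(revoke_transcript), not O(¬revoke_transcript)), so it does not yield O(¬freeze_account).
No other premise forces O(¬freeze_account). An ideal world satisfying every premise can still have freeze_account true, so F(freeze_account) is not derivable.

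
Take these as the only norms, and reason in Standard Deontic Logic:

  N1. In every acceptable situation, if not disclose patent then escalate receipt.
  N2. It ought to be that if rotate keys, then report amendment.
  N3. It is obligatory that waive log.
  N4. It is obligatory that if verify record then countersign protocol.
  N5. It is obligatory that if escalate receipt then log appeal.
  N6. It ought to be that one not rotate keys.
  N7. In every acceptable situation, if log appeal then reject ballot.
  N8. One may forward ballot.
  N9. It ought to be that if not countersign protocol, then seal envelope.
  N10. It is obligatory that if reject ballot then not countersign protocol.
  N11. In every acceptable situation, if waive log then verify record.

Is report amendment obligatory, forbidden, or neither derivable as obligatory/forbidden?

Neither

Premise 2 is O(rotate_keys → report_amendment), but O(rotate_keys) is not derivable from the premises, so it does not yield O(report_amendment).
No premise or chain of K-axiom applications forces O(report_amendment), and none forces O(¬report_amendment). So report_amendment is neither obligatory nor forbidden under these norms.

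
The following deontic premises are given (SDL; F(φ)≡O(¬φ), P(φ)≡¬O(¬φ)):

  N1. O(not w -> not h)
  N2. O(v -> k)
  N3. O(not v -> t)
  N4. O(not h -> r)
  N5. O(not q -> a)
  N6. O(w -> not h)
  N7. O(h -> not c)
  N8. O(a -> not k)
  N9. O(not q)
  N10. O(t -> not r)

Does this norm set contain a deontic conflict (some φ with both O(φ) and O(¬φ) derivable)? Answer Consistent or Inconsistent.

Premises 6 and 1 are O(w -> not h) and O(not w -> not h); every ideal world satisfies w or not w, so in either case not h holds — hence O(not h).
With premise 4, O(not h -> r), the K-axiom yields O(r).
The contrapositive of premise 10 (O(t -> not r)) is O(r -> not t), and O(r) is already established, so O(not t).
Premise 3 is O(not v -> t); contrapositively O(not t -> v). Since O(not t) holds, K gives O(v).
From O(v) and premise 2, O(v -> k), we obtain O(k).
Premise 8, O(a -> not k), contraposes to O(k -> not a); with O(k) we get O(not a).
Premise 5, O(not q -> a), contraposes to O(not a -> q); with O(not a) we get O(q).
Yet premise 9 states O(not q).
We now have both O(q) and O(not q) — q is simultaneously obligatory and forbidden, violating the D-axiom.

Inconsistent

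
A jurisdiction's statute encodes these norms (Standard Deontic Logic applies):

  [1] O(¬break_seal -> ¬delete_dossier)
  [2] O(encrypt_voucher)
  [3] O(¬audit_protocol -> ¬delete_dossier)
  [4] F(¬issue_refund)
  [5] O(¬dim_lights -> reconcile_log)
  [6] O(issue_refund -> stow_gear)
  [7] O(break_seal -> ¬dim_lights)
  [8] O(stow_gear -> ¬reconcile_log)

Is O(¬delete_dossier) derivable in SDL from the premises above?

Premise 4 is F(¬issue_refund), i.e. O(issue_refund).
From O(issue_refund) and premise 6, O(issue_refund -> stow_gear), we obtain O(stow_gear).
Applying K to premise 8 (O(stow_gear -> ¬reconcile_log)) and O(stow_gear) yields O(¬reconcile_log).
The contrapositive of premise 5 (O(¬dim_lights -> reconcile_log)) is O(¬reconcile_log -> dim_lights), and O(¬reconcile_log) is already established, so O(dim_lights).
Premise 7, O(break_seal -> ¬dim_lights), contraposes to O(dim_lights -> ¬break_seal); with O(dim_lights) we get O(¬break_seal).
Premise 1 is O(¬break_seal -> ¬delete_dossier); since O(¬break_seal), deontic closure gives O(¬delete_dossier).
Premises 2, 3 do not contribute to this derivation.
So O(¬delete_dossier) follows.

Yes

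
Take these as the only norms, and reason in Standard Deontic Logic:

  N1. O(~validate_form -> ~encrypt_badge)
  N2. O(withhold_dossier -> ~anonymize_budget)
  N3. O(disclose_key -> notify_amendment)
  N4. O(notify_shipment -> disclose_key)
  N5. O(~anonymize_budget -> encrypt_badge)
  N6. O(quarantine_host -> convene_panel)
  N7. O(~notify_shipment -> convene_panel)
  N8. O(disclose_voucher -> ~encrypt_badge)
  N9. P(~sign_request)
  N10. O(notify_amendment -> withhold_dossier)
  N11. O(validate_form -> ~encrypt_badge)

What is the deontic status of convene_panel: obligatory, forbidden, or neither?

Obligatory

By case analysis on validate_form: premise 11 gives O(validate_form -> ~encrypt_badge) and premise 1 gives O(~validate_form -> ~encrypt_badge), so O(~encrypt_badge) either way.
Premise 5, O(~anonymize_budget -> encrypt_badge), contraposes to O(~encrypt_badge -> anonymize_budget); with O(~encrypt_badge) we get O(anonymize_budget).
Premise 2 is O(withhold_dossier -> ~anonymize_budget); contrapositively O(anonymize_budget -> ~withhold_dossier). Since O(anonymize_budget) holds, K gives O(~withhold_dossier).
Premise 10, O(notify_amendment -> withhold_dossier), contraposes to O(~withhold_dossier -> ~notify_amendment); with O(~withhold_dossier) we get O(~notify_amendment).
Premise 3 is O(disclose_key -> notify_amendment); contrapositively O(~notify_amendment -> ~disclose_key). Since O(~notify_amendment) holds, K gives O(~disclose_key).
Premise 4 is O(notify_shipment -> disclose_key); contrapositively O(~disclose_key -> ~notify_shipment). Since O(~disclose_key) holds, K gives O(~notify_shipment).
Premise 7 is O(~notify_shipment -> convene_panel); since O(~notify_shipment), deontic closure gives O(convene_panel).
Premises 6, 8, 9 do not contribute to this derivation.
Hence convene_panel is obligatory.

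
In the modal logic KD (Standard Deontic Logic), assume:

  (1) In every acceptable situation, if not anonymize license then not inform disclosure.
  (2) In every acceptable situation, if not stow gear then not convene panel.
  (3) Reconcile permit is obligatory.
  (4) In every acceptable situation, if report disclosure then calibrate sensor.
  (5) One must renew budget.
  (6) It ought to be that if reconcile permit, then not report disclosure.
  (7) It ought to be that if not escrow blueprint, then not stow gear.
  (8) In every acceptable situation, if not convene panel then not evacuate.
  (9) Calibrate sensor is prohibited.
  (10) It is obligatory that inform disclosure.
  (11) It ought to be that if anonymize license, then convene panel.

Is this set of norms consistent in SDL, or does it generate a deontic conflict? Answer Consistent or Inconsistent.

Consistent

Premise 4 is O(report_disclosure → calibrate_sensor), but O(report_disclosure) is not derivable from the premises, so it does not yield O(calibrate_sensor).
So O(calibrate_sensor) is not derivable, and the apparent clash with O(¬calibrate_sensor) does not arise.
A world satisfying every obligation exists (e.g. anonymize_license=true, calibrate_sensor=false, convene_panel=true, escrow_blueprint=true, evacuate=false, inform_disclosure=true, reconcile_permit=true, renew_budget=true, report_disclosure=false, stow_gear=true); no atom is both obligatory and forbidden, so the set is consistent.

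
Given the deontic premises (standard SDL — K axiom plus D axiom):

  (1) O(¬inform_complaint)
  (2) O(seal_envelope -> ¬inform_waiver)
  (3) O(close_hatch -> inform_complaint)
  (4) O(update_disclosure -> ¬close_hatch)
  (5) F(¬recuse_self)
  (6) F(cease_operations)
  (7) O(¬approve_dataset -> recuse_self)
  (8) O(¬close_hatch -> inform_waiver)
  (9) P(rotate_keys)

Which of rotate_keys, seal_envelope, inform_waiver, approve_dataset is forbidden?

From premise 1 we have O(¬inform_complaint).
The contrapositive of premise 3 (O(close_hatch -> inform_complaint)) is O(¬inform_complaint -> ¬close_hatch), and O(¬inform_complaint) is already established, so O(¬close_hatch).
With premise 8, O(¬close_hatch -> inform_waiver), the K-axiom yields O(inform_waiver).
The contrapositive of premise 2 (O(seal_envelope -> ¬inform_waiver)) is O(inform_waiver -> ¬seal_envelope), and O(inform_waiver) is already established, so O(¬seal_envelope).
So O(¬seal_envelope) holds, i.e. seal_envelope is forbidden. None of the other listed options is forbidden under the premises.

seal_envelope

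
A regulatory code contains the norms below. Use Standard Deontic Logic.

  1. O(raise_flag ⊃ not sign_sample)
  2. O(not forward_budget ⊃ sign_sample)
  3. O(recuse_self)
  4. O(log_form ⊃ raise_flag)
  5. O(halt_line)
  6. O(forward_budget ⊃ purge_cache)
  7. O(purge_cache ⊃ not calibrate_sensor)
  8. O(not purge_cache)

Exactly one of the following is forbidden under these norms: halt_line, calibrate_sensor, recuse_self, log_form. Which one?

Premise 8 states O(not purge_cache) outright.
Premise 6 is O(forward_budget ⊃ purge_cache); contrapositively O(not purge_cache ⊃ not forward_budget). Since O(not purge_cache) holds, K gives O(not forward_budget).
Premise 2 is O(not forward_budget ⊃ sign_sample); since O(not forward_budget), deontic closure gives O(sign_sample).
Premise 1, O(raise_flag ⊃ not sign_sample), contraposes to O(sign_sample ⊃ not raise_flag); with O(sign_sample) we get O(not raise_flag).
The contrapositive of premise 4 (O(log_form ⊃ raise_flag)) is O(not raise_flag ⊃ not log_form), and O(not raise_flag) is already established, so O(not log_form).
So O(not log_form) holds, i.e. log_form is forbidden. None of the other listed options is forbidden under the premises.

log_form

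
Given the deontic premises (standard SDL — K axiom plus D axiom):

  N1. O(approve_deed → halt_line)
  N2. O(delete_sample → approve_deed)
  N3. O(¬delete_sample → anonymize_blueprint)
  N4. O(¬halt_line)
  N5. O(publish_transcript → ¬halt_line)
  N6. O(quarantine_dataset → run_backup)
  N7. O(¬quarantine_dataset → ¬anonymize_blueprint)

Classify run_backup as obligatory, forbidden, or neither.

Premise 4 states O(¬halt_line) outright.
The contrapositive of premise 1 (O(approve_deed → halt_line)) is O(¬halt_line → ¬approve_deed), and O(¬halt_line) is already established, so O(¬approve_deed).
The contrapositive of premise 2 (O(delete_sample → approve_deed)) is O(¬approve_deed → ¬delete_sample), and O(¬approve_deed) is already established, so O(¬delete_sample).
Applying K to premise 3 (O(¬delete_sample → anonymize_blueprint)) and O(¬delete_sample) yields O(anonymize_blueprint).
Premise 7 is O(¬quarantine_dataset → ¬anonymize_blueprint); contrapositively O(anonymize_blueprint → quarantine_dataset). Since O(anonymize_blueprint) holds, K gives O(quarantine_dataset).
Premise 6 is O(quarantine_dataset → run_backup); since O(quarantine_dataset), deontic closure gives O(run_backup).
Premise 5 does not contribute to this derivation.
Hence run_backup is obligatory.

Obligatory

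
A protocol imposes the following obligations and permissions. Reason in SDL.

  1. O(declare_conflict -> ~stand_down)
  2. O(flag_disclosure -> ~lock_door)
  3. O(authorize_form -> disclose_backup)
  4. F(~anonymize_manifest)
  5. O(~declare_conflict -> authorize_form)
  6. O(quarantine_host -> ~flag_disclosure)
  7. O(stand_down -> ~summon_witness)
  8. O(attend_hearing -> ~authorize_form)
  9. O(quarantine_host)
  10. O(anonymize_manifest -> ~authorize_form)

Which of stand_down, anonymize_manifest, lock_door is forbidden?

stand_down

Premise 4, F(~anonymize_manifest), is equivalent to O(anonymize_manifest).
From O(anonymize_manifest) and premise 10, O(anonymize_manifest -> ~authorize_form), we obtain O(~authorize_form).
The contrapositive of premise 5 (O(~declare_conflict -> authorize_form)) is O(~authorize_form -> declare_conflict), and O(~authorize_form) is already established, so O(declare_conflict).
Premise 1 is O(declare_conflict -> ~stand_down); since O(declare_conflict), deontic closure gives O(~stand_down).
So O(~stand_down) holds, i.e. stand_down is forbidden. None of the other listed options is forbidden under the premises.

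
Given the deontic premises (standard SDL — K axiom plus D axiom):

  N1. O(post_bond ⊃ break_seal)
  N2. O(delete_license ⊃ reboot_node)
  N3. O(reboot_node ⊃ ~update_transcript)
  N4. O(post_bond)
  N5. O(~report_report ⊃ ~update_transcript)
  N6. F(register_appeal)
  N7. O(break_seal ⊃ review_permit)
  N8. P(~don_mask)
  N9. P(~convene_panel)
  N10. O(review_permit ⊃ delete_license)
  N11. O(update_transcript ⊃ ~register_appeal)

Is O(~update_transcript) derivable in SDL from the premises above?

Premise 4 gives O(post_bond).
Applying K to premise 1 (O(post_bond ⊃ break_seal)) and O(post_bond) yields O(break_seal).
Premise 7 is O(break_seal ⊃ review_permit); since O(break_seal), deontic closure gives O(review_permit).
Premise 10 is O(review_permit ⊃ delete_license); since O(review_permit), deontic closure gives O(delete_license).
Premise 2 is O(delete_license ⊃ reboot_node); since O(delete_license), deontic closure gives O(reboot_node).
Premise 3 is O(reboot_node ⊃ ~update_transcript); since O(reboot_node), deontic closure gives O(~update_transcript).
Premises 5, 6, 8, 9, 11 do not contribute to this derivation.
So O(~update_transcript) follows.

Yes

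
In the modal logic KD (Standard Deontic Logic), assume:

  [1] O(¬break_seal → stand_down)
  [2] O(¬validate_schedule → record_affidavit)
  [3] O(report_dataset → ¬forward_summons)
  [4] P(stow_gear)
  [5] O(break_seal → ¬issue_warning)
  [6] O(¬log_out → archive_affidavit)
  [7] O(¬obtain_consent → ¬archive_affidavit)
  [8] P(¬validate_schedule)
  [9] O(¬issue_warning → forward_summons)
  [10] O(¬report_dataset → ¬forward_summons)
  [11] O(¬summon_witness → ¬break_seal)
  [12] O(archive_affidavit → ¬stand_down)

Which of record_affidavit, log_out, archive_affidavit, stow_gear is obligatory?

log_out

By case analysis on report_dataset: premise 3 gives O(report_dataset → ¬forward_summons) and premise 10 gives O(¬report_dataset → ¬forward_summons), so O(¬forward_summons) either way.
Premise 9, O(¬issue_warning → forward_summons), contraposes to O(¬forward_summons → issue_warning); with O(¬forward_summons) we get O(issue_warning).
Premise 5, O(break_seal → ¬issue_warning), contraposes to O(issue_warning → ¬break_seal); with O(issue_warning) we get O(¬break_seal).
Applying K to premise 1 (O(¬break_seal → stand_down)) and O(¬break_seal) yields O(stand_down).
Premise 12, O(archive_affidavit → ¬stand_down), contraposes to O(stand_down → ¬archive_affidavit); with O(stand_down) we get O(¬archive_affidavit).
Premise 6 is O(¬log_out → archive_affidavit); contrapositively O(¬archive_affidavit → log_out). Since O(¬archive_affidavit) holds, K gives O(log_out).
So O(log_out) holds — log_out is obligatory. None of the other listed options is made obligatory by any chain of premises.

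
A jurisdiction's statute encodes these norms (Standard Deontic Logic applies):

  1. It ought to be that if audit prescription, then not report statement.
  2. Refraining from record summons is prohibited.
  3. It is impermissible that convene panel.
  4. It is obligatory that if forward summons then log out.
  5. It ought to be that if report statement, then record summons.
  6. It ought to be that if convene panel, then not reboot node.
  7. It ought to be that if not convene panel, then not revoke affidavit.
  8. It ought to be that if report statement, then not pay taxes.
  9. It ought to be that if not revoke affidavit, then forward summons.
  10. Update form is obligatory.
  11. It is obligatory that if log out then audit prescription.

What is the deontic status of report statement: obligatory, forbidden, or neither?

F(convene_panel) at premise 3 means O(¬convene_panel).
Premise 7 is O(¬convene_panel → ¬revoke_affidavit); since O(¬convene_panel), deontic closure gives O(¬revoke_affidavit).
From O(¬revoke_affidavit) and premise 9, O(¬revoke_affidavit → forward_summons), we obtain O(forward_summons).
From O(forward_summons) and premise 4, O(forward_summons → log_out), we obtain O(log_out).
Applying K to premise 11 (O(log_out → audit_prescription)) and O(log_out) yields O(audit_prescription).
Premise 1 is O(audit_prescription → ¬report_statement); since O(audit_prescription), deontic closure gives O(¬report_statement).
Premises 2, 5, 6, 8, 10 do not contribute to this derivation.
Thus O(¬report_statement), which is F(report_statement): report_statement is forbidden.

Forbidden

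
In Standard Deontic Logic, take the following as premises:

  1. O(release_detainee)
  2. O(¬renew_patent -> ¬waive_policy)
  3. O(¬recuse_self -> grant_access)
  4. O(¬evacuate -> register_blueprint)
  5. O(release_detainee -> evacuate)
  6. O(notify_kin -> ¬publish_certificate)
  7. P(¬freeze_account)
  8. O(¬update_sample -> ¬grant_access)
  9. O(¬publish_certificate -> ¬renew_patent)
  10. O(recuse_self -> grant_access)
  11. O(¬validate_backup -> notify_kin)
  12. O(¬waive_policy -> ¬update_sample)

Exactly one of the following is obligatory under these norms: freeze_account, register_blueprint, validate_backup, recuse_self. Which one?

Premises 3 and 10 cover both cases: O(¬recuse_self -> grant_access) and O(recuse_self -> grant_access). Since ¬recuse_self ∨ recuse_self is a tautology, O(grant_access) follows.
Premise 8 is O(¬update_sample -> ¬grant_access); contrapositively O(grant_access -> update_sample). Since O(grant_access) holds, K gives O(update_sample).
Premise 12 is O(¬waive_policy -> ¬update_sample); contrapositively O(update_sample -> waive_policy). Since O(update_sample) holds, K gives O(waive_policy).
Premise 2 is O(¬renew_patent -> ¬waive_policy); contrapositively O(waive_policy -> renew_patent). Since O(waive_policy) holds, K gives O(renew_patent).
Premise 9 is O(¬publish_certificate -> ¬renew_patent); contrapositively O(renew_patent -> publish_certificate). Since O(renew_patent) holds, K gives O(publish_certificate).
The contrapositive of premise 6 (O(notify_kin -> ¬publish_certificate)) is O(publish_certificate -> ¬notify_kin), and O(publish_certificate) is already established, so O(¬notify_kin).
Premise 11, O(¬validate_backup -> notify_kin), contraposes to O(¬notify_kin -> validate_backup); with O(¬notify_kin) we get O(validate_backup).
So O(validate_backup) holds — validate_backup is obligatory. None of the other listed options is made obligatory by any chain of premises.

validate_backup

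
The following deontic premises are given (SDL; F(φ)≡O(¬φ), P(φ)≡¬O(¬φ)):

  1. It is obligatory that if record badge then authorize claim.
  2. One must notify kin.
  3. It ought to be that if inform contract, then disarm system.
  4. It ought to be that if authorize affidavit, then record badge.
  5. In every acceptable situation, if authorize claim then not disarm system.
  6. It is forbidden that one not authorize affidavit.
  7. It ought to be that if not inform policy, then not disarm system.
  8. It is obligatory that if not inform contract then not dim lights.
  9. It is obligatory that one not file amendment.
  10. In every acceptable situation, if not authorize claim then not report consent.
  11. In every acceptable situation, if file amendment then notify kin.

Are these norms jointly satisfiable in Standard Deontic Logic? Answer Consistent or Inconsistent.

Consistent

Premise 11 is O(file_amendment → notify_kin); even if O(notify_kin) held, inferring O(file_amendment) would be affirming the consequent — invalid.
So O(file_amendment) is not derivable, and the apparent clash with O(¬file_amendment) does not arise.
A world satisfying every obligation exists (e.g. authorize_affidavit=true, authorize_claim=true, dim_lights=false, disarm_system=false, file_amendment=false, inform_contract=false, inform_policy=false, notify_kin=true, record_badge=true, report_consent=false); no atom is both obligatory and forbidden, so the set is consistent.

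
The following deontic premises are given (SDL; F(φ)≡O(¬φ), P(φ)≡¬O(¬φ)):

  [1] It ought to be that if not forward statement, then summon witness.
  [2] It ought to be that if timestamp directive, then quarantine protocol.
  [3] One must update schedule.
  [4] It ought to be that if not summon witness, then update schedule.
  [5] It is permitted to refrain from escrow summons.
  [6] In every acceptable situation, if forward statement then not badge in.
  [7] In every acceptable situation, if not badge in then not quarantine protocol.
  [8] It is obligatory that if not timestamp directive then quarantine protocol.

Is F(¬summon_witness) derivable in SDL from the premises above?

By case analysis on timestamp_directive: premise 2 gives O(timestamp_directive → quarantine_protocol) and premise 8 gives O(¬timestamp_directive → quarantine_protocol), so O(quarantine_protocol) either way.
The contrapositive of premise 7 (O(¬badge_in → ¬quarantine_protocol)) is O(quarantine_protocol → badge_in), and O(quarantine_protocol) is already established, so O(badge_in).
The contrapositive of premise 6 (O(forward_statement → ¬badge_in)) is O(badge_in → ¬forward_statement), and O(badge_in) is already established, so O(¬forward_statement).
From O(¬forward_statement) and premise 1, O(¬forward_statement → summon_witness), we obtain O(summon_witness).
Premises 3, 4, 5 do not contribute to this derivation.
So O(summon_witness) holds, i.e. F(¬summon_witness). The claim follows.

Yes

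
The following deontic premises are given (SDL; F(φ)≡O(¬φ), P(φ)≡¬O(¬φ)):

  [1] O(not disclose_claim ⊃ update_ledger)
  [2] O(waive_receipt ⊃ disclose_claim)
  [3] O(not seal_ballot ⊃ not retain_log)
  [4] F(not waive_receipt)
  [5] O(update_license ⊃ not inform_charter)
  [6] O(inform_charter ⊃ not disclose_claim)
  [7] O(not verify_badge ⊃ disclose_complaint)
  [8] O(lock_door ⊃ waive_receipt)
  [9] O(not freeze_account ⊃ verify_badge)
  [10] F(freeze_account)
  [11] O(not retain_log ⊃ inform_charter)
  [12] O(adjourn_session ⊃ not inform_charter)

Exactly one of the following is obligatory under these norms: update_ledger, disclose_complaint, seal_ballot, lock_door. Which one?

Premise 4, F(not waive_receipt), is equivalent to O(waive_receipt).
With premise 2, O(waive_receipt ⊃ disclose_claim), the K-axiom yields O(disclose_claim).
Premise 6, O(inform_charter ⊃ not disclose_claim), contraposes to O(disclose_claim ⊃ not inform_charter); with O(disclose_claim) we get O(not inform_charter).
Premise 11 is O(not retain_log ⊃ inform_charter); contrapositively O(not inform_charter ⊃ retain_log). Since O(not inform_charter) holds, K gives O(retain_log).
Premise 3 is O(not seal_ballot ⊃ not retain_log); contrapositively O(retain_log ⊃ seal_ballot). Since O(retain_log) holds, K gives O(seal_ballot).
So O(seal_ballot) holds — seal_ballot is obligatory. None of the other listed options is made obligatory by any chain of premises.

seal_ballot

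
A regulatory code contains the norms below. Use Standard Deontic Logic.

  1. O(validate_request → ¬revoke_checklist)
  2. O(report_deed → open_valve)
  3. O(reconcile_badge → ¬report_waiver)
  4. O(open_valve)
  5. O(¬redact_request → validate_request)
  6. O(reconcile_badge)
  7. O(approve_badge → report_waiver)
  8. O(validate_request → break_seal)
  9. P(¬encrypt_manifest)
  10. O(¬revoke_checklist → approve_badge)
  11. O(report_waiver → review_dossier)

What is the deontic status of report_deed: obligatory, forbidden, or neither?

Neither

Premise 2 is O(report_deed → open_valve); even if O(open_valve) held, inferring O(report_deed) would be affirming the consequent — invalid.
No premise or chain of K-axiom applications forces O(report_deed), and none forces O(¬report_deed). So report_deed is neither obligatory nor forbidden under these norms.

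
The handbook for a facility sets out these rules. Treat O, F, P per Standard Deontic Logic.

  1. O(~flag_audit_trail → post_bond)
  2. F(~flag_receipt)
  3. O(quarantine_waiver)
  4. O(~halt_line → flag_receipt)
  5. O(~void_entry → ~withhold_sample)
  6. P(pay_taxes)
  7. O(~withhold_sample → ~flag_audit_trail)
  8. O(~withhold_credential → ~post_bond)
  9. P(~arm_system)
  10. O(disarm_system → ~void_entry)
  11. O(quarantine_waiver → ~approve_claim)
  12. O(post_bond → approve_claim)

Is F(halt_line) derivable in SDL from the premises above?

Premise 4 is O(~halt_line → flag_receipt); even if O(flag_receipt) held, inferring O(~halt_line) would be affirming the consequent — invalid.
No other premise forces O(~halt_line). An ideal world satisfying every premise can still have halt_line true, so F(halt_line) is not derivable.

No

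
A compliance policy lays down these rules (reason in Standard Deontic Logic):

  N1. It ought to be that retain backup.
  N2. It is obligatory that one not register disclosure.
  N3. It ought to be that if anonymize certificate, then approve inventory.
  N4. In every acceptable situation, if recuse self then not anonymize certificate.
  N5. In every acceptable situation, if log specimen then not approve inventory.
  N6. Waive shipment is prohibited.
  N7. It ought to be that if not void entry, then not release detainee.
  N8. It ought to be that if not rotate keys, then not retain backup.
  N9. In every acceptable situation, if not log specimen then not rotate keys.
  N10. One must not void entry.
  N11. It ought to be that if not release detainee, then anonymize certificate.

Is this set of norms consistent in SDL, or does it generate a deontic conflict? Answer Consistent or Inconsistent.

Inconsistent

Premise 1 gives O(retain_backup).
The contrapositive of premise 8 (O(¬rotate_keys → ¬retain_backup)) is O(retain_backup → rotate_keys), and O(retain_backup) is already established, so O(rotate_keys).
Premise 9 is O(¬log_specimen → ¬rotate_keys); contrapositively O(rotate_keys → log_specimen). Since O(rotate_keys) holds, K gives O(log_specimen).
Premise 5 is O(log_specimen → ¬approve_inventory); since O(log_specimen), deontic closure gives O(¬approve_inventory).
Premise 3, O(anonymize_certificate → approve_inventory), contraposes to O(¬approve_inventory → ¬anonymize_certificate); with O(¬approve_inventory) we get O(¬anonymize_certificate).
Premise 11, O(¬release_detainee → anonymize_certificate), contraposes to O(¬anonymize_certificate → release_detainee); with O(¬anonymize_certificate) we get O(release_detainee).
The contrapositive of premise 7 (O(¬void_entry → ¬release_detainee)) is O(release_detainee → void_entry), and O(release_detainee) is already established, so O(void_entry).
But premise 10, F(void_entry), means O(¬void_entry).
We now have both O(void_entry) and O(¬void_entry) — void_entry is simultaneously obligatory and forbidden, violating the D-axiom.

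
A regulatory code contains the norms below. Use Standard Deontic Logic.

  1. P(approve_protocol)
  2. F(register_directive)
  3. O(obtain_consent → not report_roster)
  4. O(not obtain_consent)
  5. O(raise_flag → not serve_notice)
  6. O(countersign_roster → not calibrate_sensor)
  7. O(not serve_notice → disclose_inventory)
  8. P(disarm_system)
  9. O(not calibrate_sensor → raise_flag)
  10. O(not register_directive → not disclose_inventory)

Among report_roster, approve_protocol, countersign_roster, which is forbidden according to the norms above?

countersign_roster

F(register_directive) at premise 2 means O(not register_directive).
Premise 10 is O(not register_directive → not disclose_inventory); since O(not register_directive), deontic closure gives O(not disclose_inventory).
Premise 7 is O(not serve_notice → disclose_inventory); contrapositively O(not disclose_inventory → serve_notice). Since O(not disclose_inventory) holds, K gives O(serve_notice).
The contrapositive of premise 5 (O(raise_flag → not serve_notice)) is O(serve_notice → not raise_flag), and O(serve_notice) is already established, so O(not raise_flag).
Premise 9, O(not calibrate_sensor → raise_flag), contraposes to O(not raise_flag → calibrate_sensor); with O(not raise_flag) we get O(calibrate_sensor).
Premise 6 is O(countersign_roster → not calibrate_sensor); contrapositively O(calibrate_sensor → not countersign_roster). Since O(calibrate_sensor) holds, K gives O(not countersign_roster).
So O(not countersign_roster) holds, i.e. countersign_roster is forbidden. None of the other listed options is forbidden under the premises.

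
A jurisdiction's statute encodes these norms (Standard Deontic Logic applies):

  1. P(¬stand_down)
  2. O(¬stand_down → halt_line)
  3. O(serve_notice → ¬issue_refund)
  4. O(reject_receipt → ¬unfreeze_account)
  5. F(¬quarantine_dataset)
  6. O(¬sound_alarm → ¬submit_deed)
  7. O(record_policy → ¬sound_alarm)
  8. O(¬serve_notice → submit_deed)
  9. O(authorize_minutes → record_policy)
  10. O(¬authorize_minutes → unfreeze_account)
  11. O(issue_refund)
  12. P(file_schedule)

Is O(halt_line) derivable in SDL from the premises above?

No

Premise 2 is O(¬stand_down → halt_line), but O(¬stand_down) is not derivable from the premises (the permission P(¬stand_down) asserts only ¬O(stand_down), not O(¬stand_down)), so it does not yield O(halt_line).
No other premise forces O(halt_line). An ideal world satisfying every premise can still have halt_line false, so O(halt_line) is not derivable.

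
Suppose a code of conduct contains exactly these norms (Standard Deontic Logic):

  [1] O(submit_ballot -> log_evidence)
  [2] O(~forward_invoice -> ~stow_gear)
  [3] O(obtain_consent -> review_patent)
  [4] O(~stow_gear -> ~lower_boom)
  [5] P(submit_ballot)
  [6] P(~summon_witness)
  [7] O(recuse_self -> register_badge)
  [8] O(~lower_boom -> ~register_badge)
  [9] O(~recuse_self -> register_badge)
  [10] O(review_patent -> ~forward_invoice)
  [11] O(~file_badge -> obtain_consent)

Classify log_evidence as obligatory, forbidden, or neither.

Neither

Premise 1 is O(submit_ballot -> log_evidence), but O(submit_ballot) is not derivable from the premises (the permission P(submit_ballot) asserts only ~O(~submit_ballot), not O(submit_ballot)), so it does not yield O(log_evidence).
No premise or chain of K-axiom applications forces O(log_evidence), and none forces O(~log_evidence). So log_evidence is neither obligatory nor forbidden under these norms.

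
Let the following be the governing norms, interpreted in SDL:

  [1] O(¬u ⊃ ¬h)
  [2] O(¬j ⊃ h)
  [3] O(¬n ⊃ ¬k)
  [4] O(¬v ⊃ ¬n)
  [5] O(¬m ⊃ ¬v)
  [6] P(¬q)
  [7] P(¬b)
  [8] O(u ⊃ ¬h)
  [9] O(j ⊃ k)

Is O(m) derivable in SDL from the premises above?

Yes

Premises 8 and 1 cover both cases: O(u ⊃ ¬h) and O(¬u ⊃ ¬h). Since u ∨ ¬u is a tautology, O(¬h) follows.
Premise 2, O(¬j ⊃ h), contraposes to O(¬h ⊃ j); with O(¬h) we get O(j).
From O(j) and premise 9, O(j ⊃ k), we obtain O(k).
The contrapositive of premise 3 (O(¬n ⊃ ¬k)) is O(k ⊃ n), and O(k) is already established, so O(n).
The contrapositive of premise 4 (O(¬v ⊃ ¬n)) is O(n ⊃ v), and O(n) is already established, so O(v).
Premise 5, O(¬m ⊃ ¬v), contraposes to O(v ⊃ m); with O(v) we get O(m).
Premises 6, 7 do not contribute to this derivation.
So O(m) follows.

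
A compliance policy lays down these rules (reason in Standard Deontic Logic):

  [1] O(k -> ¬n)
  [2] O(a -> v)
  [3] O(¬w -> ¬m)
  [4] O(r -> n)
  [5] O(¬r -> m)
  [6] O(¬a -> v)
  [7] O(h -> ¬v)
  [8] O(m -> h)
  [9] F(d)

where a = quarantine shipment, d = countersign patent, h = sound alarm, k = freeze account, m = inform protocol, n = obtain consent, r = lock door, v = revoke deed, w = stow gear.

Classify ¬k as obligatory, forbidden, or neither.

Premises 6 and 2 are O(¬a -> v) and O(a -> v); every ideal world satisfies ¬a or a, so in either case v holds — hence O(v).
Premise 7 is O(h -> ¬v); contrapositively O(v -> ¬h). Since O(v) holds, K gives O(¬h).
The contrapositive of premise 8 (O(m -> h)) is O(¬h -> ¬m), and O(¬h) is already established, so O(¬m).
Premise 5 is O(¬r -> m); contrapositively O(¬m -> r). Since O(¬m) holds, K gives O(r).
From O(r) and premise 4, O(r -> n), we obtain O(n).
Premise 1, O(k -> ¬n), contraposes to O(n -> ¬k); with O(n) we get O(¬k).
Premises 3, 9 do not contribute to this derivation.
Hence ¬k is obligatory.

Obligatory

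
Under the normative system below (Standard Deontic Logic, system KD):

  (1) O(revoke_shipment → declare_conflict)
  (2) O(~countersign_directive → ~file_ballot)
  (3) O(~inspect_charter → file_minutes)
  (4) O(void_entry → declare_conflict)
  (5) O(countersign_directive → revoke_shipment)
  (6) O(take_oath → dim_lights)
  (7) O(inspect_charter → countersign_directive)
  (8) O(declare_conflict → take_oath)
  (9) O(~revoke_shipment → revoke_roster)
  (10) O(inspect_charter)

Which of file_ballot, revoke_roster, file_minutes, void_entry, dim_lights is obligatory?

From premise 10 we have O(inspect_charter).
From O(inspect_charter) and premise 7, O(inspect_charter → countersign_directive), we obtain O(countersign_directive).
From O(countersign_directive) and premise 5, O(countersign_directive → revoke_shipment), we obtain O(revoke_shipment).
From O(revoke_shipment) and premise 1, O(revoke_shipment → declare_conflict), we obtain O(declare_conflict).
With premise 8, O(declare_conflict → take_oath), the K-axiom yields O(take_oath).
From O(take_oath) and premise 6, O(take_oath → dim_lights), we obtain O(dim_lights).
So O(dim_lights) holds — dim_lights is obligatory. None of the other listed options is made obligatory by any chain of premises.

dim_lights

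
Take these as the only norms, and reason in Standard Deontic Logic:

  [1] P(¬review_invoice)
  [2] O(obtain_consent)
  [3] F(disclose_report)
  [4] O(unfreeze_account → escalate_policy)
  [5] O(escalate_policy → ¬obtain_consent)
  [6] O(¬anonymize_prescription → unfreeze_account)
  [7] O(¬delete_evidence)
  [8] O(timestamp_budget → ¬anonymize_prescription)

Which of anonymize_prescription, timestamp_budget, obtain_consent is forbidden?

Premise 2 gives O(obtain_consent).
Premise 5, O(escalate_policy → ¬obtain_consent), contraposes to O(obtain_consent → ¬escalate_policy); with O(obtain_consent) we get O(¬escalate_policy).
Premise 4, O(unfreeze_account → escalate_policy), contraposes to O(¬escalate_policy → ¬unfreeze_account); with O(¬escalate_policy) we get O(¬unfreeze_account).
Premise 6 is O(¬anonymize_prescription → unfreeze_account); contrapositively O(¬unfreeze_account → anonymize_prescription). Since O(¬unfreeze_account) holds, K gives O(anonymize_prescription).
Premise 8, O(timestamp_budget → ¬anonymize_prescription), contraposes to O(anonymize_prescription → ¬timestamp_budget); with O(anonymize_prescription) we get O(¬timestamp_budget).
So O(¬timestamp_budget) holds, i.e. timestamp_budget is forbidden. None of the other listed options is forbidden under the premises.

timestamp_budget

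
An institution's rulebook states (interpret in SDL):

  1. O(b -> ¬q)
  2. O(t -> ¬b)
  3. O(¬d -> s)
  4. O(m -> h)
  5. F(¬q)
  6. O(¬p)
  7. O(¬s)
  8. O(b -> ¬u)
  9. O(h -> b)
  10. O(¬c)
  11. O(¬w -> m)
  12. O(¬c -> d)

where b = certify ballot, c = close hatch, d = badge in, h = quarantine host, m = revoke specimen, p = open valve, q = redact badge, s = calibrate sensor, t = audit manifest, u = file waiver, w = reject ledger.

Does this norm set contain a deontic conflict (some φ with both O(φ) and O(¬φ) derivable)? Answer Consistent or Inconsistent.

Premise 3 is O(¬d -> s), but O(¬d) is not derivable from the premises, so it does not yield O(s).
So O(s) is not derivable, and the apparent clash with O(¬s) does not arise.
A world satisfying every obligation exists (e.g. b=false, c=false, d=true, h=false, m=false, p=false, q=true, s=false, t=false, u=false, w=true); no atom is both obligatory and forbidden, so the set is consistent.

Consistent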